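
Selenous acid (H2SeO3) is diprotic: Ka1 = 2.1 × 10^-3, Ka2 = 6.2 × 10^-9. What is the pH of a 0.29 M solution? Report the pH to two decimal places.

Since Ka1 ≫ Ka2, the first ionization dominates [H+].
Ka1 = x²/(0.29 − x) = 2.1 × 10^-3
Solving the quadratic: x = (−Ka1 + √(Ka1² + 4·Ka1·C₀))/2 = 2.37 × 10^-2 M
pH = −log(2.37 × 10^-2) = 1.63

pH = 1.63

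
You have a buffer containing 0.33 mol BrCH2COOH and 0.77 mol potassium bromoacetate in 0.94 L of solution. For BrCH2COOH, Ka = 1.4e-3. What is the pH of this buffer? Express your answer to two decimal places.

pKa = −log(1.4 × 10^-3) = 2.854
Henderson–Hasselbalch: pH = pKa + log([BrCH2COO-]/[BrCH2COOH]) = 2.854 + log(0.77/0.33)
pH = 2.854 + (+0.368) = 3.22

pH = 3.22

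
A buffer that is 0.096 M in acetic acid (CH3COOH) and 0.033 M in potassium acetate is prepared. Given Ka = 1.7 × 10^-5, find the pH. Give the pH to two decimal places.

pKa = −log(1.7 × 10^-5) = 4.770
Using pH = pKa + log([base]/[acid]) with [base]/[acid] = 0.033/0.096:
pH = 4.770 + (-0.464) = 4.31

pH = 4.31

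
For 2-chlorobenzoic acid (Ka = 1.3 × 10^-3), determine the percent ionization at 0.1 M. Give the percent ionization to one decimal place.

ClC6H4COOH ⇌ ClC6H4COO- + H+; let x = [H+] at equilibrium.
Solve x² + 0.0013x − 0.00013 = 0 → x = 1.08 × 10^-2 M
Fraction ionized = 1.08 × 10^-2 / 0.1 = 0.1080 → 10.8%

10.8%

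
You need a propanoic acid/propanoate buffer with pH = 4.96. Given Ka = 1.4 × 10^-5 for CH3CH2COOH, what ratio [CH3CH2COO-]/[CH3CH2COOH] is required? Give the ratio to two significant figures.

pKa = -log(1.4 × 10^-5) = 4.854
pH = pKa + log(r) ⇒ log(r) = 4.96 − 4.854 = +0.106
r = [CH3CH2COO-]/[CH3CH2COOH] = 10^(+0.106) = 1.28

ratio = 1.3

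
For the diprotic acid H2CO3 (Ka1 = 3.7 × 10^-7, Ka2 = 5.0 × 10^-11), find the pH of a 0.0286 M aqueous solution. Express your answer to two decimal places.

pH = 3.99

Since Ka1 ≫ Ka2, the first ionization dominates [H+].
Ka1 = x²/(0.0286 − x) = 3.7 × 10^-7
x ≈ √(3.7 × 10^-7 × 0.0286) = 1.03 × 10^-4 M
pH = −log(1.03 × 10^-4) = 3.99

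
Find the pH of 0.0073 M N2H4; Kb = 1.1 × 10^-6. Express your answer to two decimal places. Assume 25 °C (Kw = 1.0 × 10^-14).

N2H4 + H2O ⇌ N2H5+ + OH-
Kb = [OH-]²/(0.0073 − [OH-]) = 1.1 × 10^-6
Neglecting [OH-] in the denominator: [OH-] = √(1.1 × 10^-6 × 0.0073) = 8.96 × 10^-5 M
pOH = 4.05, so pH = 14.00 − pOH = 9.95

pH = 9.95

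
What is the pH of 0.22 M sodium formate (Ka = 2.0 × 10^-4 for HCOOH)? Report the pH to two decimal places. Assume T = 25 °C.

HCOO- is the conjugate base of the weak acid HCOOH.
Kb = Kw/Ka = 1.0×10^-14 / 2.0 × 10^-4 = 5.00 × 10^-11
From the ICE table, Kb = x²/(0.22 − x) = 5.00 × 10^-11.
Since Kb ≪ C₀, x ≈ √(Kb·C₀) = 3.32 × 10^-6 M.
Check: 0.0015% ionized — well under 5%, approximation valid.
pOH = −log(3.32 × 10^-6) = 5.48; pH = 14.00 − 5.48 = 8.52

pH = 8.52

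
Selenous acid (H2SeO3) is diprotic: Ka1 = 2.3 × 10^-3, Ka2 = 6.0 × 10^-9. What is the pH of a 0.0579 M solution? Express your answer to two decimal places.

Ka1 ≫ Ka2, so treat the first dissociation as the only significant source of H+.
Ka1 = x²/(0.0579 − x) = 2.3 × 10^-3
Solving the quadratic: x = (−Ka1 + √(Ka1² + 4·Ka1·C₀))/2 = 1.04 × 10^-2 M
pH = −log(1.04 × 10^-2) = 1.98

pH = 1.98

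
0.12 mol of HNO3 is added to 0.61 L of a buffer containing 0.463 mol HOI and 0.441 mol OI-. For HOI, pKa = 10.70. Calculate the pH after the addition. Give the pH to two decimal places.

pH = 10.44

Added H+ converts OI- to HOI: HOI → 0.583 mol, OI- → 0.321 mol.
Henderson–Hasselbalch with mole ratio 0.321/0.583: pH = 10.70 + (-0.259)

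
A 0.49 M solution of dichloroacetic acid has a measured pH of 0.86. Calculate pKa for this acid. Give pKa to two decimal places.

[H+] = 10^(-0.86) = 1.38 × 10^-1 M
At equilibrium [HA] = 0.49 − 1.38 × 10^-1 = 3.52 × 10^-1 M
Ka = [H+][A-]/[HA] = (1.38 × 10^-1)² / 3.52 × 10^-1 = 5.41 × 10^-2
pKa = -log(5.41 × 10^-2) = 1.27

pKa = 1.27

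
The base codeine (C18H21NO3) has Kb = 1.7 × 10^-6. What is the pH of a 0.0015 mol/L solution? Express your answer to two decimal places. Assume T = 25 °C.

C18H21NO3 + H2O ⇌ C18H22NO3+ + OH-
Let x = [OH-] at equilibrium. Kb = x²/(0.0015 − x).
Neglecting x in the denominator: x = √(1.7 × 10^-6 × 0.0015) = 5.05 × 10^-5 M
pOH = −log(5.05 × 10^-5) = 4.30; pH = 14.00 − 4.30 = 9.70

pH = 9.70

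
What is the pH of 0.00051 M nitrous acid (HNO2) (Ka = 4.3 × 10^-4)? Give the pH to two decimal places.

pH = 3.52

HNO2 ⇌ NO2- + H+
Ka = x²/(0.00051 − x) = 4.3 × 10^-4
x is not negligible relative to C₀; solve x² + 0.00043·x − 2.19e-07 = 0.
x = (−Ka + √(Ka² + 4·Ka·C₀))/2 = 3.00 × 10^-4 M
pH = −log(3.00 × 10^-4) = 3.52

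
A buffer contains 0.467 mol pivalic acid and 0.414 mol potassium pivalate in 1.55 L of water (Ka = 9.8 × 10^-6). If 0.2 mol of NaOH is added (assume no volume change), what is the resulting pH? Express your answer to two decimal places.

OH- converts (CH3)3CCOOH to (CH3)3CCOO-: (CH3)3CCOOH → 0.267 mol, (CH3)3CCOO- → 0.614 mol.
pKa = −log(9.8 × 10^-6) = 5.009
pH = pKa + log(n_(CH3)3CCOO-/n_(CH3)3CCOOH) = 5.009 + log(0.614/0.267) = 5.009 + (+0.362)

pH = 5.37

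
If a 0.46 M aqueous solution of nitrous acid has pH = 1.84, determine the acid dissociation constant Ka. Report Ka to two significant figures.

Ka = 4.7 × 10^-4

[H+] = 10^(-1.84) = 1.45 × 10^-2 M
At equilibrium [HA] = 0.46 − 1.45 × 10^-2 = 4.46 × 10^-1 M
Ka = [H+][A-]/[HA] = (1.45 × 10^-2)² / 4.46 × 10^-1 = 4.7 × 10^-4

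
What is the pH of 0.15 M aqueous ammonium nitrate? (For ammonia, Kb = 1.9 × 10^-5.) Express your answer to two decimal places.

NH4+ is the conjugate acid of the weak base NH3.
Ka = Kw/Kb = 1.0×10^-14 / 1.9 × 10^-5 = 5.26 × 10^-10
From the ICE table, Ka = x²/(0.15 − x) = 5.26 × 10^-10.
Assume x ≪ 0.15: x ≈ √(5.26 × 10^-10 × 0.15) = 8.88 × 10^-6 M
(x/C₀ = 0.0059% < 5%, so the approximation holds.)
pH = −log[H+] = −log(8.88 × 10^-6) = 5.05

pH = 5.05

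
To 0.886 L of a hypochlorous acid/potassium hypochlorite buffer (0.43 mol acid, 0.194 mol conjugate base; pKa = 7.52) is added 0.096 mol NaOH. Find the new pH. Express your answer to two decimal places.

After neutralization: n(HOCl) = 0.334 mol, n(OCl-) = 0.29 mol.
Henderson–Hasselbalch with mole ratio 0.29/0.334: pH = 7.52 + (-0.061)

pH = 7.46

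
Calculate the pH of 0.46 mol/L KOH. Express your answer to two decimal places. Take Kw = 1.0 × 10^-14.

KOH is a strong base; [OH-] = 0.46 M.
pOH = -log(0.46) = 0.34
pH = 14.00 - 0.34 = 13.66

pH = 13.66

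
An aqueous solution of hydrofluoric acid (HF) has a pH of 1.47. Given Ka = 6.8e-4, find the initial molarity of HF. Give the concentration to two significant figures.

C₀ = 1.7 M

[H+] = 10^(-1.47) = 3.39 × 10^-2 M = x
Ka = x²/(C₀ − x) ⇒ C₀ = x + x²/Ka
C₀ = 3.39 × 10^-2 + (3.39 × 10^-2)²/(6.8 × 10^-4) = 1.72 M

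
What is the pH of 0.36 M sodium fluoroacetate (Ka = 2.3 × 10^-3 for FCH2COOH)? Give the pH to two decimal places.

pH = 8.10

FCH2COO- is the conjugate base of the weak acid FCH2COOH.
Kb = Kw/Ka = 1.0×10^-14 / 2.3 × 10^-3 = 4.35 × 10^-12
Let x = [OH-] at equilibrium. Kb = x²/(0.36 − x).
Since Kb ≪ C₀, x ≈ √(Kb·C₀) = 1.25 × 10^-6 M.
(x/C₀ = 0.00035% < 5%, so the approximation holds.)
pOH = −log(1.25 × 10^-6) = 5.90; pH = 14.00 − 5.90 = 8.10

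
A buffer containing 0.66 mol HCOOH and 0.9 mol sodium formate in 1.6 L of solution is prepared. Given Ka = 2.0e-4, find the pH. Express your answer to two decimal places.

pKa = −log(2.0 × 10^-4) = 3.699
Using pH = pKa + log([base]/[acid]) with [base]/[acid] = 0.9/0.66:
pH = 3.699 + (+0.135) = 3.83

pH = 3.83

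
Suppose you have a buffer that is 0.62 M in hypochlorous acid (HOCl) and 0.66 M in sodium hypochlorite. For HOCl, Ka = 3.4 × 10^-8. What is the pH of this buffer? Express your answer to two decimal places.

pH = 7.50

pKa = −log(3.4 × 10^-8) = 7.469
Henderson–Hasselbalch: pH = pKa + log([OCl-]/[HOCl]) = 7.469 + log(0.66/0.62)
pH = 7.469 + (+0.027) = 7.50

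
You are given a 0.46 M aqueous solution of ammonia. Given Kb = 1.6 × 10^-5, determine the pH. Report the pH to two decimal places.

pH = 11.43

NH3 + H2O ⇌ NH4+ + OH-
From the ICE table, Kb = [OH-]²/(0.46 − [OH-]) = 1.6 × 10^-5.
Neglecting [OH-] in the denominator: [OH-] = √(1.6 × 10^-5 × 0.46) = 2.71 × 10^-3 M
([OH-]/C₀ = 0.59% < 5%, so the approximation holds.)
pOH = −log(2.71 × 10^-3) = 2.57; pH = 14.00 − 2.57 = 11.43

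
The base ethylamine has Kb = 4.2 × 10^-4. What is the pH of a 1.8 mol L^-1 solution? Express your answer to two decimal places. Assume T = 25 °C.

C2H5NH2 + H2O ⇌ C2H5NH3+ + OH-
Kb = [OH-]²/(1.8 − [OH-]) = 4.2 × 10^-4
Since Kb ≪ C₀, [OH-] ≈ √(Kb·C₀) = 2.75 × 10^-2 M.
([OH-]/C₀ = 1.5% < 5%, so the approximation holds.)
pOH = 1.56, so pH = 14.00 − pOH = 12.44

pH = 12.44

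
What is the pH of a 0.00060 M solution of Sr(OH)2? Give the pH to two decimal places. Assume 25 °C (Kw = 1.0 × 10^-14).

pH = 11.08

Sr(OH)2 is a strong base (each formula unit releases 2 OH-); [OH-] = 0.0012 M.
pOH = -log(0.0012) = 2.92
pH = 14.00 - 2.92 = 11.08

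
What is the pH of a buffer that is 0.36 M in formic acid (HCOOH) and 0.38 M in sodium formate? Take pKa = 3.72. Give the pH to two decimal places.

Using pH = pKa + log([base]/[acid]) with [base]/[acid] = 0.38/0.36:
pH = 3.72 + (+0.023) = 3.74

pH = 3.74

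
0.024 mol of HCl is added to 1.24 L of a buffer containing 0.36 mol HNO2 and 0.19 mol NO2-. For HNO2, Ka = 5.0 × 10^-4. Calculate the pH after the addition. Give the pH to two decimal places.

After neutralization: n(HNO2) = 0.384 mol, n(NO2-) = 0.166 mol.
pKa = −log(5.0 × 10^-4) = 3.301
pH = pKa + log([A⁻]/[HA]) = 3.301 + log(0.166/0.384) = 3.301 -0.364

pH = 2.94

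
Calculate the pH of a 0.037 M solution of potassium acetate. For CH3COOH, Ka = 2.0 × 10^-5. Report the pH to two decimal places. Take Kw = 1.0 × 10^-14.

CH3COO- is the conjugate base of the weak acid CH3COOH.
Kb = Kw/Ka = 1.0×10^-14 / 2.0 × 10^-5 = 5.00 × 10^-10
Kb = x²/(0.037 − x) = 5.00 × 10^-10
Since Kb ≪ C₀, x ≈ √(Kb·C₀) = 4.30 × 10^-6 M.
Check: 0.012% ionized — well under 5%, approximation valid.
pOH = −log(4.30 × 10^-6) = 5.37; pH = 14.00 − 5.37 = 8.63

pH = 8.63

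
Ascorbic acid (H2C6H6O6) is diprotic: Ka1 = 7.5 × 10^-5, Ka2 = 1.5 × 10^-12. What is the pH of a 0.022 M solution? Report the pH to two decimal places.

Ka1 ≫ Ka2, so treat the first dissociation as the only significant source of H+.
Ka1 = x²/(0.022 − x) = 7.5 × 10^-5
Solving the quadratic: x = (−Ka1 + √(Ka1² + 4·Ka1·C₀))/2 = 1.25 × 10^-3 M
pH = −log(1.25 × 10^-3) = 2.90

pH = 2.90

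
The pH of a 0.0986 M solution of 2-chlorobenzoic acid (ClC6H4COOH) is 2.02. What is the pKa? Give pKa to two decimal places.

pKa = 2.99

[H+] = 10^(-2.02) = 9.55 × 10^-3 M
At equilibrium [HA] = 0.0986 − 9.55 × 10^-3 = 8.90 × 10^-2 M
Ka = [H+][A-]/[HA] = (9.55 × 10^-3)² / 8.90 × 10^-2 = 1.02 × 10^-3
pKa = -log(1.02 × 10^-3) = 2.99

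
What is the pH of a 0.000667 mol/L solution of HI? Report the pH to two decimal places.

pH = 3.18

HI is a strong acid and dissociates completely, so [H+] = 0.000667 M.
pH = -log(0.000667) = 3.18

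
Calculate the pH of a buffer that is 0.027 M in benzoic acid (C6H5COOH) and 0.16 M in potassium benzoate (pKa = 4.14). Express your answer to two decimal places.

pH = pKa + log([A⁻]/[HA]) = 4.14 + log(0.16/0.027)
pH = 4.14 + (+0.773) = 4.91

pH = 4.91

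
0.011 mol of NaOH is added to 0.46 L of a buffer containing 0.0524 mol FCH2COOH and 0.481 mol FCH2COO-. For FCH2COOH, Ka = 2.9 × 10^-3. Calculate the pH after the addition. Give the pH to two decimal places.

pH = 3.61

After neutralization: n(FCH2COOH) = 0.0414 mol, n(FCH2COO-) = 0.492 mol.
pKa = −log(2.9 × 10^-3) = 2.538
pH = pKa + log(n_FCH2COO-/n_FCH2COOH) = 2.538 + log(0.492/0.0414) = 2.538 + (+1.075)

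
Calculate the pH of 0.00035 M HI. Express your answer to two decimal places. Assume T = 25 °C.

pH = 3.46

HI is a strong acid and dissociates completely, so [H+] = 0.00035 M.
pH = -log(0.00035) = 3.46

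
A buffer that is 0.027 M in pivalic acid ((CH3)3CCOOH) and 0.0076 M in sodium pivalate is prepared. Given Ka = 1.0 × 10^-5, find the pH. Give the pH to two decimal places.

pH = 4.45

pKa = −log(1.0 × 10^-5) = 5.000
Henderson–Hasselbalch: pH = pKa + log([(CH3)3CCOO-]/[(CH3)3CCOOH]) = 5.000 + log(0.0076/0.027)
pH = 5.000 + (-0.551) = 4.45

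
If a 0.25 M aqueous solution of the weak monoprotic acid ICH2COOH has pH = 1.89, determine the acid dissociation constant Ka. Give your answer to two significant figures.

Ka = 7.0 × 10^-4

[H+] = 10^(-1.89) = 1.29 × 10^-2 M
At equilibrium [HA] = 0.25 − 1.29 × 10^-2 = 2.37 × 10^-1 M
Ka = [H+][A-]/[HA] = (1.29 × 10^-2)² / 2.37 × 10^-1 = 7.0 × 10^-4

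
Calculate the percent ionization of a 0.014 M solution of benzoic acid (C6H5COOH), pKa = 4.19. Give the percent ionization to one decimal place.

6.6%

C6H5COOH ⇌ C6H5COO- + H+; let x = [H+] at equilibrium.
Ka = 10^(−4.19) = 6.46 × 10^-5
Ka = x²/(C₀ − x); solving the quadratic gives x = 9.19 × 10^-4 M.
% ionization = x/C₀ × 100% = 9.19 × 10^-4/0.014 × 100% = 6.6%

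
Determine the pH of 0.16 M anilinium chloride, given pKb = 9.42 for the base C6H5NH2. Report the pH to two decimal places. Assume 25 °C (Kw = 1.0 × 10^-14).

pH = 2.69

C6H5NH3+ is the conjugate acid of the weak base C6H5NH2.
Kb = 10^(−9.42) = 3.80 × 10^-10
Ka = Kw/Kb = 1.0×10^-14 / 3.80 × 10^-10 = 2.63 × 10^-5
From the ICE table, Ka = [H+]²/(0.16 − [H+]) = 2.63 × 10^-5.
Neglecting [H+] in the denominator: [H+] = √(2.63 × 10^-5 × 0.16) = 2.05 × 10^-3 M
pH = −log[H+] = −log(2.05 × 10^-3) = 2.69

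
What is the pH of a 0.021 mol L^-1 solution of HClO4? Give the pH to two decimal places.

HClO4 is a strong acid and dissociates completely, so [H+] = 0.021 M.
pH = -log(0.021) = 1.68

pH = 1.68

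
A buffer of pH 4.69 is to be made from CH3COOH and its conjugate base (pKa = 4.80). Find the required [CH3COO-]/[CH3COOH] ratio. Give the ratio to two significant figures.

pH = pKa + log(r) ⇒ log(r) = 4.69 − 4.80 = -0.11
r = [CH3COO-]/[CH3COOH] = 10^(-0.11) = 0.776

ratio = 0.78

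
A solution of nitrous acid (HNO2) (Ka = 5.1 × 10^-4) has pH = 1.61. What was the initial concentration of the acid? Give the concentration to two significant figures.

C₀ = 1.2 M

[H+] = 10^(-1.61) = 2.45 × 10^-2 M = x
Ka = x²/(C₀ − x) ⇒ C₀ = x + x²/Ka
C₀ = 2.45 × 10^-2 + (2.45 × 10^-2)²/(5.1 × 10^-4) = 1.20 M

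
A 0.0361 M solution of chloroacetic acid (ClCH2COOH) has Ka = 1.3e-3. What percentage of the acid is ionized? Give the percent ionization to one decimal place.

ClCH2COOH ⇌ ClCH2COO- + H+; let x = [H+] at equilibrium.
Ka = x²/(C₀ − x); solving the quadratic gives x = 6.23 × 10^-3 M.
% ionization = x/C₀ × 100% = 6.23 × 10^-3/0.0361 × 100% = 17.3%

17.3%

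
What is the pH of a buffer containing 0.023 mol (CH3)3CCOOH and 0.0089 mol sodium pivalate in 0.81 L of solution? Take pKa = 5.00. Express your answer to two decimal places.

Henderson–Hasselbalch: pH = pKa + log([(CH3)3CCOO-]/[(CH3)3CCOOH]) = 5.00 + log(0.0089/0.023)
pH = 5.00 + (-0.412) = 4.59

pH = 4.59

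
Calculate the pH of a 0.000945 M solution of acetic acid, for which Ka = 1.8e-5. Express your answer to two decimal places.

pH = 3.91

CH3COOH ⇌ CH3COO- + H+
Ka = x²/(0.000945 − x) = 1.8 × 10^-5
x is not negligible relative to C₀; solve x² + 1.8e-05·x − 1.7e-08 = 0.
x = (−Ka + √(Ka² + 4·Ka·C₀))/2 = 1.22 × 10^-4 M
pH = −log(1.22 × 10^-4) = 3.91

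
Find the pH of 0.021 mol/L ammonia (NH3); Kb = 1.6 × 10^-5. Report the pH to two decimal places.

pH = 10.76

NH3 + H2O ⇌ NH4+ + OH-
Kb = [OH-]²/(0.021 − [OH-]) = 1.6 × 10^-5
Since Kb ≪ C₀, [OH-] ≈ √(Kb·C₀) = 5.80 × 10^-4 M.
pOH = 3.24, so pH = 14.00 − pOH = 10.76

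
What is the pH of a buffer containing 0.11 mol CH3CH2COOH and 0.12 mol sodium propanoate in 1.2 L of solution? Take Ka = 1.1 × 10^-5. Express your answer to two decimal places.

pKa = −log(1.1 × 10^-5) = 4.959
Using pH = pKa + log([base]/[acid]) with [base]/[acid] = 0.12/0.11:
pH = 4.959 + (+0.038) = 5.00

pH = 5.00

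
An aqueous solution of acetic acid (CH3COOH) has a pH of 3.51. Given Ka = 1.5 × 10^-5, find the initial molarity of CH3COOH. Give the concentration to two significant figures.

C₀ = 6.7 × 10^-3 M

[H+] = 10^(-3.51) = 3.09 × 10^-4 M = x
Ka = x²/(C₀ − x) ⇒ C₀ = x + x²/Ka
C₀ = 3.09 × 10^-4 + (3.09 × 10^-4)²/(1.5 × 10^-5) = 6.67 × 10^-3 M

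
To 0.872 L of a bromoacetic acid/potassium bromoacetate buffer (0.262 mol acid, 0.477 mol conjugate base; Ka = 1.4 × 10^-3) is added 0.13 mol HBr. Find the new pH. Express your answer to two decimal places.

Added H+ converts BrCH2COO- to BrCH2COOH: BrCH2COOH → 0.392 mol, BrCH2COO- → 0.347 mol.
pKa = −log(1.4 × 10^-3) = 2.854
pH = pKa + log([A⁻]/[HA]) = 2.854 + log(0.347/0.392) = 2.854 -0.053

pH = 2.80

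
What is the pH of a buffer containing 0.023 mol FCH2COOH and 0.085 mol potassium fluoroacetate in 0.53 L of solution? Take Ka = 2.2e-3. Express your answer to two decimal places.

pKa = −log(2.2 × 10^-3) = 2.658
pH = pKa + log([A⁻]/[HA]) = 2.658 + log(0.085/0.023)
pH = 2.658 + (+0.568) = 3.23

pH = 3.23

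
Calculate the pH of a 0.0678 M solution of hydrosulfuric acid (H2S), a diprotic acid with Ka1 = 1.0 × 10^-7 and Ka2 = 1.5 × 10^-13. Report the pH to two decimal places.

pH = 4.08

Since Ka1 ≫ Ka2, the first ionization dominates [H+].
Ka1 = x²/(0.0678 − x) = 1.0 × 10^-7
x ≈ √(1.0 × 10^-7 × 0.0678) = 8.23 × 10^-5 M
pH = −log(8.23 × 10^-5) = 4.08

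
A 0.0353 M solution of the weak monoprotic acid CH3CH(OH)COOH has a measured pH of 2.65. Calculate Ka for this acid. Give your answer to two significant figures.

Ka = 1.5 × 10^-4

[H+] = 10^(-2.65) = 2.24 × 10^-3 M
At equilibrium [HA] = 0.0353 − 2.24 × 10^-3 = 3.31 × 10^-2 M
Ka = [H+][A-]/[HA] = (2.24 × 10^-3)² / 3.31 × 10^-2 = 1.5 × 10^-4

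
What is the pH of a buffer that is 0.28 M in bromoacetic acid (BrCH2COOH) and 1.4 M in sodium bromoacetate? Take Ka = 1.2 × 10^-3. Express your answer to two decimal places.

pH = 3.62

pKa = −log(1.2 × 10^-3) = 2.921
Using pH = pKa + log([base]/[acid]) with [base]/[acid] = 1.4/0.28:
pH = 2.921 + (+0.699) = 3.62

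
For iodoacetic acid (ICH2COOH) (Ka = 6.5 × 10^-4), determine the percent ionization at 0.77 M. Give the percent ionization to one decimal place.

2.9%

ICH2COOH ⇌ ICH2COO- + H+; let x = [H+] at equilibrium.
x ≈ √(Ka·C₀) = √(6.5 × 10^-4 × 0.77) = 2.24 × 10^-2 M
Fraction ionized = 2.24 × 10^-2 / 0.77 = 0.0291 → 2.9%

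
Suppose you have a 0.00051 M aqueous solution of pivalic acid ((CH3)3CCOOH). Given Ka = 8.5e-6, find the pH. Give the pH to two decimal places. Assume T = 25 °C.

(CH3)3CCOOH ⇌ (CH3)3CCOO- + H+
Ka = [H+]²/(0.00051 − [H+]) = 8.5 × 10^-6
The 5% rule fails; solving [H+]² + Ka·[H+] − Ka·C₀ = 0 exactly:
[H+] = (−Ka + √(Ka² + 4·Ka·C₀))/2 = 6.17 × 10^-5 M
pH = −log[H+] = −log(6.17 × 10^-5) = 4.21

pH = 4.21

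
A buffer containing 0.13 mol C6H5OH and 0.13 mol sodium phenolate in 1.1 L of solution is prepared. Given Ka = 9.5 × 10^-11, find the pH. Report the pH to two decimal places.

pH = 10.02

pKa = −log(9.5 × 10^-11) = 10.022
pH = pKa + log([A⁻]/[HA]) = 10.022 + log(0.13/0.13)
pH = 10.022 + (+0.000) = 10.02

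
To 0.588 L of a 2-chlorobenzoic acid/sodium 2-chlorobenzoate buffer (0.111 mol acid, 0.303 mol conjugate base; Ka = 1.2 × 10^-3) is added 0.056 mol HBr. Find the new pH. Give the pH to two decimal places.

pH = 3.09

After neutralization: n(ClC6H4COOH) = 0.167 mol, n(ClC6H4COO-) = 0.247 mol.
pKa = −log(1.2 × 10^-3) = 2.921
Henderson–Hasselbalch with mole ratio 0.247/0.167: pH = 2.921 + (+0.170)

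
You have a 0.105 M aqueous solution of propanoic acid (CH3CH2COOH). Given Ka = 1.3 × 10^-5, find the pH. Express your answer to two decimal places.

pH = 2.93

CH3CH2COOH ⇌ CH3CH2COO- + H+
Ka = x²/(0.105 − x) = 1.3 × 10^-5
Assume x ≪ 0.105: x ≈ √(1.3 × 10^-5 × 0.105) = 1.17 × 10^-3 M
Check: 1.1% ionized — well under 5%, approximation valid.
pH = −log(1.17 × 10^-3) = 2.93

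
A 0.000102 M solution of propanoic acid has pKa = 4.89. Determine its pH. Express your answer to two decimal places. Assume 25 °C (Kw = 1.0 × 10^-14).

pH = 4.52

CH3CH2COOH ⇌ CH3CH2COO- + H+
Ka = 10^(−4.89) = 1.29 × 10^-5
Ka = [H+]²/(0.000102 − [H+]) = 1.29 × 10^-5
[H+] is not negligible relative to C₀; solve [H+]² + 1.29e-05·[H+] − 1.32e-09 = 0.
[H+] = (−Ka + √(Ka² + 4·Ka·C₀))/2 = 3.04 × 10^-5 M
pH = −log(3.04 × 10^-5) = 4.52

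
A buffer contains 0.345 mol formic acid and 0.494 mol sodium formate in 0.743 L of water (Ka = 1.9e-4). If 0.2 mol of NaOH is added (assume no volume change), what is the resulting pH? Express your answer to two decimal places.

pH = 4.40

OH- converts HCOOH to HCOO-: HCOOH → 0.145 mol, HCOO- → 0.694 mol.
pKa = −log(1.9 × 10^-4) = 3.721
pH = pKa + log([A⁻]/[HA]) = 3.721 + log(0.694/0.145) = 3.721 +0.680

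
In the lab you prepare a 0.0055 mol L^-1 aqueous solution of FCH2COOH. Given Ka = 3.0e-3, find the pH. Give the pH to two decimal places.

pH = 2.55

FCH2COOH ⇌ FCH2COO- + H+
Ka = x²/(0.0055 − x) = 3.0 × 10^-3
x is not negligible relative to C₀; solve x² + 0.003·x − 1.65e-05 = 0.
x = (−Ka + √(Ka² + 4·Ka·C₀))/2 = 2.83 × 10^-3 M
pH = −log(2.83 × 10^-3) = 2.55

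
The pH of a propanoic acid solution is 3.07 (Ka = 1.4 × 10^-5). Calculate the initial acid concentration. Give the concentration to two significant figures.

[H+] = 10^(-3.07) = 8.51 × 10^-4 M = x
Ka = x²/(C₀ − x) ⇒ C₀ = x + x²/Ka
C₀ = 8.51 × 10^-4 + (8.51 × 10^-4)²/(1.4 × 10^-5) = 5.26 × 10^-2 M

C₀ = 5.3 × 10^-2 M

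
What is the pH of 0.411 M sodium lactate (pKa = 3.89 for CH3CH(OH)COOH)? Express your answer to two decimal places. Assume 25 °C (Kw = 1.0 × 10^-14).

pH = 8.75

CH3CH(OH)COO- is the conjugate base of the weak acid CH3CH(OH)COOH.
Ka = 10^(−3.89) = 1.29 × 10^-4
Kb = Kw/Ka = 1.0×10^-14 / 1.29 × 10^-4 = 7.75 × 10^-11
Kb = [OH-]²/(0.411 − [OH-]) = 7.75 × 10^-11
Neglecting [OH-] in the denominator: [OH-] = √(7.75 × 10^-11 × 0.411) = 5.64 × 10^-6 M
Check: 0.0014% ionized — well under 5%, approximation valid.
pOH = 5.25, so pH = 14.00 − pOH = 8.75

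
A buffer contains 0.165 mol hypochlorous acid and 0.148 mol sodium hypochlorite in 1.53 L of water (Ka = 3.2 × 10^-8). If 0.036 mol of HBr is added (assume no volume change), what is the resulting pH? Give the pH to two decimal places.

After neutralization: n(HOCl) = 0.201 mol, n(OCl-) = 0.112 mol.
pKa = −log(3.2 × 10^-8) = 7.495
pH = pKa + log(n_OCl-/n_HOCl) = 7.495 + log(0.112/0.201) = 7.495 + (-0.254)

pH = 7.24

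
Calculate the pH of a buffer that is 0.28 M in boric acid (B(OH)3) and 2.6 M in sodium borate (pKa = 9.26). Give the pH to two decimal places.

pH = pKa + log([A⁻]/[HA]) = 9.26 + log(2.6/0.28)
pH = 9.26 + (+0.968) = 10.23

pH = 10.23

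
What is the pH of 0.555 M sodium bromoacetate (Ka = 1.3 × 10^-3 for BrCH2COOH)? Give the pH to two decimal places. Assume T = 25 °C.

pH = 8.32

BrCH2COO- is the conjugate base of the weak acid BrCH2COOH.
Kb = Kw/Ka = 1.0×10^-14 / 1.3 × 10^-3 = 7.69 × 10^-12
From the ICE table, Kb = [OH-]²/(0.555 − [OH-]) = 7.69 × 10^-12.
Assume [OH-] ≪ 0.555: [OH-] ≈ √(7.69 × 10^-12 × 0.555) = 2.07 × 10^-6 M
Check: 0.00037% ionized — well under 5%, approximation valid.
pOH = 5.68, so pH = 14.00 − pOH = 8.32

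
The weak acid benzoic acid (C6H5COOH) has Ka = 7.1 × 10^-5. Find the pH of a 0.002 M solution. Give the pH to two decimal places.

pH = 3.46

C6H5COOH ⇌ C6H5COO- + H+
Ka = x²/(0.002 − x) = 7.1 × 10^-5
The 5% rule fails; solving x² + Ka·x − Ka·C₀ = 0 exactly:
x = [−7.1e-05 + √(7.1e-05² + 5.68e-07)]/2 = 3.43 × 10^-4 M
pH = −log[H+] = −log(3.43 × 10^-4) = 3.46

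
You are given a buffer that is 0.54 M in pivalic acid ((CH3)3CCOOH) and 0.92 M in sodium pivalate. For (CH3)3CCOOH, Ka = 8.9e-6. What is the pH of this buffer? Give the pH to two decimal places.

pH = 5.28

pKa = −log(8.9 × 10^-6) = 5.051
pH = pKa + log([A⁻]/[HA]) = 5.051 + log(0.92/0.54)
pH = 5.051 + (+0.231) = 5.28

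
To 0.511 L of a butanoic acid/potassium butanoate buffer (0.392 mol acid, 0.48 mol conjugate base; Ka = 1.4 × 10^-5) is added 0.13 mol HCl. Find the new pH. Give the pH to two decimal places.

Added H+ converts CH3(CH2)2COO- to CH3(CH2)2COOH: CH3(CH2)2COOH → 0.522 mol, CH3(CH2)2COO- → 0.35 mol.
pKa = −log(1.4 × 10^-5) = 4.854
pH = pKa + log([A⁻]/[HA]) = 4.854 + log(0.35/0.522) = 4.854 -0.174

pH = 4.68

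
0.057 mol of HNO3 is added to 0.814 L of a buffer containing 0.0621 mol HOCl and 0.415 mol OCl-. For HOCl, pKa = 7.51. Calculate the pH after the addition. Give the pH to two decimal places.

pH = 7.99

Added H+ converts OCl- to HOCl: HOCl → 0.119 mol, OCl- → 0.358 mol.
Henderson–Hasselbalch with mole ratio 0.358/0.119: pH = 7.51 + (+0.478)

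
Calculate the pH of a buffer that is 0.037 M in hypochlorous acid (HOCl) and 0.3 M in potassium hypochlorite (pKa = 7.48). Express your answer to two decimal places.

Using pH = pKa + log([base]/[acid]) with [base]/[acid] = 0.3/0.037:
pH = 7.48 + (+0.909) = 8.39

pH = 8.39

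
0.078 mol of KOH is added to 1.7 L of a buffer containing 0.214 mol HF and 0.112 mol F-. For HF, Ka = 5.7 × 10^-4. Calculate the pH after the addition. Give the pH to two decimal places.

After neutralization: n(HF) = 0.136 mol, n(F-) = 0.19 mol.
pKa = −log(5.7 × 10^-4) = 3.244
pH = pKa + log([A⁻]/[HA]) = 3.244 + log(0.19/0.136) = 3.244 +0.145

pH = 3.39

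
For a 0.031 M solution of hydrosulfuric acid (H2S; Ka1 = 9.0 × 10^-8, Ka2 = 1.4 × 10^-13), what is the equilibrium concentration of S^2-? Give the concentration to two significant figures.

1.4 × 10^-13 M

First ionization gives [H+] ≈ [HS-] = 5.28 × 10^-5 M.
Second step: Ka2 = [H+][S^2-]/[HS-] ≈ [S^2-] (since [H+] ≈ [HS-]).
So [S^2-] ≈ Ka2.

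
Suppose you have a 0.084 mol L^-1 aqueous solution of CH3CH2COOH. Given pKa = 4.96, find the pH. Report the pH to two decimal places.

pH = 3.02

CH3CH2COOH ⇌ CH3CH2COO- + H+
Ka = 10^(−4.96) = 1.10 × 10^-5
Ka = [H+]²/(0.084 − [H+]) = 1.10 × 10^-5
Neglecting [H+] in the denominator: [H+] = √(1.10 × 10^-5 × 0.084) = 9.61 × 10^-4 M
pH = −log[H+] = −log(9.61 × 10^-4) = 3.02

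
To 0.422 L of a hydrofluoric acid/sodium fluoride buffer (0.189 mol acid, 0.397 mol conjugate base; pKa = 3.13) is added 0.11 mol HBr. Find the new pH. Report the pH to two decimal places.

Added H+ converts F- to HF: HF → 0.299 mol, F- → 0.287 mol.
Henderson–Hasselbalch with mole ratio 0.287/0.299: pH = 3.13 + (-0.018)

pH = 3.11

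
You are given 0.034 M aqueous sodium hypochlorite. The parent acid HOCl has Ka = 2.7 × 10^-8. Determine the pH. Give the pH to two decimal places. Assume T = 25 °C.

pH = 10.05

OCl- is the conjugate base of the weak acid HOCl.
Kb = Kw/Ka = 1.0×10^-14 / 2.7 × 10^-8 = 3.70 × 10^-7
Kb = [OH-]²/(0.034 − [OH-]) = 3.70 × 10^-7
Neglecting [OH-] in the denominator: [OH-] = √(3.70 × 10^-7 × 0.034) = 1.12 × 10^-4 M
([OH-]/C₀ = 0.33% < 5%, so the approximation holds.)
pOH = 3.95, so pH = 14.00 − pOH = 10.05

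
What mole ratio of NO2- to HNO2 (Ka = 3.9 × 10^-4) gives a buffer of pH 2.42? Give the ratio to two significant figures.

ratio = 0.10

pKa = -log(3.9 × 10^-4) = 3.409
pH = pKa + log(r) ⇒ log(r) = 2.42 − 3.409 = -0.989
r = [NO2-]/[HNO2] = 10^(-0.989) = 0.103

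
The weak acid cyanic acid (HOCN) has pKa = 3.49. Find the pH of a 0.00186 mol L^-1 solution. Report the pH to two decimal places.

pH = 3.20

HOCN ⇌ OCN- + H+
Ka = 10^(−3.49) = 3.24 × 10^-4
Let x = [H+] at equilibrium. Ka = x²/(0.00186 − x).
Here C₀/Ka ≈ 5.74, so the small-x approximation fails. Use the quadratic:
x = (−Ka + √(Ka² + 4·Ka·C₀))/2 = 6.31 × 10^-4 M
pH = −log[H+] = −log(6.31 × 10^-4) = 3.20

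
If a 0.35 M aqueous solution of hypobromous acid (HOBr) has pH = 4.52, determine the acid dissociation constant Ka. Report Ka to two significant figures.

[H+] = 10^(-4.52) = 3.02 × 10^-5 M
At equilibrium [HA] = 0.35 − 3.02 × 10^-5 = 3.50 × 10^-1 M
Ka = [H+][A-]/[HA] = (3.02 × 10^-5)² / 3.50 × 10^-1 = 2.6 × 10^-9

Ka = 2.6 × 10^-9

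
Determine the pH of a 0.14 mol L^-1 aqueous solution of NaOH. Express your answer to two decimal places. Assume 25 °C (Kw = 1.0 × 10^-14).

NaOH is a strong base; [OH-] = 0.14 M.
pOH = -log(0.14) = 0.85
pH = 14.00 - 0.85 = 13.15

pH = 13.15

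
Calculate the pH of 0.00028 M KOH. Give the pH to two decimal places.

pH = 10.45

KOH is a strong base; [OH-] = 0.00028 M.
pOH = -log(0.00028) = 3.55
pH = 14.00 - 3.55 = 10.45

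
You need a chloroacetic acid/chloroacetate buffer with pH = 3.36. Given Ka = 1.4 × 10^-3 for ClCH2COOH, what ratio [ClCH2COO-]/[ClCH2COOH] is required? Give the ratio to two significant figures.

pKa = -log(1.4 × 10^-3) = 2.854
pH = pKa + log(r) ⇒ log(r) = 3.36 − 2.854 = +0.506
r = [ClCH2COO-]/[ClCH2COOH] = 10^(+0.506) = 3.21

ratio = 3.2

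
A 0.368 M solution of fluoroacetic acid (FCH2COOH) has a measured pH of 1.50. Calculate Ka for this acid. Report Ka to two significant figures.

[H+] = 10^(-1.50) = 3.16 × 10^-2 M
At equilibrium [HA] = 0.368 − 3.16 × 10^-2 = 3.36 × 10^-1 M
Ka = [H+][A-]/[HA] = (3.16 × 10^-2)² / 3.36 × 10^-1 = 3.0 × 10^-3

Ka = 3.0 × 10^-3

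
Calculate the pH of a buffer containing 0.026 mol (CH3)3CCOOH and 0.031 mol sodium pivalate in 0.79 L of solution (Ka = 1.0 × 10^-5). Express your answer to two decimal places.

pKa = −log(1.0 × 10^-5) = 5.000
Using pH = pKa + log([base]/[acid]) with [base]/[acid] = 0.031/0.026:
pH = 5.000 + (+0.076) = 5.08

pH = 5.08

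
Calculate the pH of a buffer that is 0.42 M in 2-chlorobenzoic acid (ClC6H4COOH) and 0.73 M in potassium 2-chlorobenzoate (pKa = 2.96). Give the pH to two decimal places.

Henderson–Hasselbalch: pH = pKa + log([ClC6H4COO-]/[ClC6H4COOH]) = 2.96 + log(0.73/0.42)
pH = 2.96 + (+0.240) = 3.20

pH = 3.20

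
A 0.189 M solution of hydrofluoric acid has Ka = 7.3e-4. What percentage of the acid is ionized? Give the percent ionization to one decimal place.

HF ⇌ F- + H+; let x = [H+] at equilibrium.
Ka = x²/(C₀ − x); solving the quadratic gives x = 1.14 × 10^-2 M.
% ionization = x/C₀ × 100% = 1.14 × 10^-2/0.189 × 100% = 6.0%

6.0%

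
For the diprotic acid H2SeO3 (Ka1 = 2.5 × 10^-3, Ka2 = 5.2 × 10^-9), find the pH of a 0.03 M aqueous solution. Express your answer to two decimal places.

pH = 2.12

Since Ka1 ≫ Ka2, the first ionization dominates [H+].
Ka1 = x²/(0.03 − x) = 2.5 × 10^-3
Solving the quadratic: x = (−Ka1 + √(Ka1² + 4·Ka1·C₀))/2 = 7.50 × 10^-3 M
pH = −log(7.50 × 10^-3) = 2.12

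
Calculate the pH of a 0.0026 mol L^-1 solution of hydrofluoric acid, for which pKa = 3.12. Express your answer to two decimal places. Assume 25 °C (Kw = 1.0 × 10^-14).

HF ⇌ F- + H+
Ka = 10^(−3.12) = 7.59 × 10^-4
From the ICE table, Ka = [H+]²/(0.0026 − [H+]) = 7.59 × 10^-4.
[H+] is not negligible relative to C₀; solve [H+]² + 0.000759·[H+] − 1.97e-06 = 0.
[H+] = (−Ka + √(Ka² + 4·Ka·C₀))/2 = 1.08 × 10^-3 M
pH = −log[H+] = −log(1.08 × 10^-3) = 2.97

pH = 2.97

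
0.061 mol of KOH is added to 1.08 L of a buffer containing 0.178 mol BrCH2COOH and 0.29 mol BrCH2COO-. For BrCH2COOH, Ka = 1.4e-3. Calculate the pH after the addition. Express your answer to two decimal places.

pH = 3.33

After neutralization: n(BrCH2COOH) = 0.117 mol, n(BrCH2COO-) = 0.351 mol.
pKa = −log(1.4 × 10^-3) = 2.854
pH = pKa + log([A⁻]/[HA]) = 2.854 + log(0.351/0.117) = 2.854 +0.477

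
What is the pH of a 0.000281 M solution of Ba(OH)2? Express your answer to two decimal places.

pH = 10.75

Ba(OH)2 is a strong base (each formula unit releases 2 OH-); [OH-] = 0.000562 M.
pOH = -log(0.000562) = 3.25
pH = 14.00 - 3.25 = 10.75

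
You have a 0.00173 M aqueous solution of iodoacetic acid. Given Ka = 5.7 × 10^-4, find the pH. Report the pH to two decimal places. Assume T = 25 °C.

ICH2COOH ⇌ ICH2COO- + H+
From the ICE table, Ka = [H+]²/(0.00173 − [H+]) = 5.7 × 10^-4.
Here C₀/Ka ≈ 3.04, so the small-[H+] approximation fails. Use the quadratic:
[H+] = (−Ka + √(Ka² + 4·Ka·C₀))/2 = 7.48 × 10^-4 M
pH = −log[H+] = −log(7.48 × 10^-4) = 3.13

pH = 3.13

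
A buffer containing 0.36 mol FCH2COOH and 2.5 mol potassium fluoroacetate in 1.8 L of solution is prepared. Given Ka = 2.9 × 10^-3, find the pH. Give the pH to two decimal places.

pH = 3.38

pKa = −log(2.9 × 10^-3) = 2.538
Henderson–Hasselbalch: pH = pKa + log([FCH2COO-]/[FCH2COOH]) = 2.538 + log(2.5/0.36)
pH = 2.538 + (+0.842) = 3.38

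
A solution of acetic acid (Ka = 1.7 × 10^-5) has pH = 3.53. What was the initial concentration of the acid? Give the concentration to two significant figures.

C₀ = 5.4 × 10^-3 M

[H+] = 10^(-3.53) = 2.95 × 10^-4 M = x
Ka = x²/(C₀ − x) ⇒ C₀ = x + x²/Ka
C₀ = 2.95 × 10^-4 + (2.95 × 10^-4)²/(1.7 × 10^-5) = 5.41 × 10^-3 M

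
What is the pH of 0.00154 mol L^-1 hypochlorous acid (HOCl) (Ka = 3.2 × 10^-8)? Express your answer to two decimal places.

pH = 5.15

HOCl ⇌ OCl- + H+
Ka = [H+]²/(0.00154 − [H+]) = 3.2 × 10^-8
Since Ka ≪ C₀, [H+] ≈ √(Ka·C₀) = 7.02 × 10^-6 M.
pH = −log(7.02 × 10^-6) = 5.15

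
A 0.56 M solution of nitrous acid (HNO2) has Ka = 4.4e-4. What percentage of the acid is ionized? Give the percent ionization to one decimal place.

HNO2 ⇌ NO2- + H+; let x = [H+] at equilibrium.
x ≈ √(Ka·C₀) = √(4.4 × 10^-4 × 0.56) = 1.57 × 10^-2 M
% ionization = x/C₀ × 100% = 1.57 × 10^-2/0.56 × 100% = 2.8%

2.8%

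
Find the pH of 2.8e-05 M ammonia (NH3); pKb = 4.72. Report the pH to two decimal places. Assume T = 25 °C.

pH = 9.19

NH3 + H2O ⇌ NH4+ + OH-
Kb = 10^(−4.72) = 1.91 × 10^-5
From the ICE table, Kb = x²/(2.8e-05 − x) = 1.91 × 10^-5.
Here C₀/Kb ≈ 1.47, so the small-x approximation fails. Use the quadratic:
x = (−Kb + √(Kb² + 4·Kb·C₀))/2 = 1.55 × 10^-5 M
pOH = 4.81, so pH = 14.00 − pOH = 9.19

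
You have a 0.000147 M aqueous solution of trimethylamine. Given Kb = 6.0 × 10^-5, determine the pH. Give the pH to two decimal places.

(CH3)3N + H2O ⇌ (CH3)3NH+ + OH-
Kb = [OH-]²/(0.000147 − [OH-]) = 6.0 × 10^-5
[OH-] is not negligible relative to C₀; solve [OH-]² + 6e-05·[OH-] − 8.82e-09 = 0.
[OH-] = [−6e-05 + √(6e-05² + 3.53e-08)]/2 = 6.86 × 10^-5 M
pOH = 4.16, so pH = 14.00 − pOH = 9.84

pH = 9.84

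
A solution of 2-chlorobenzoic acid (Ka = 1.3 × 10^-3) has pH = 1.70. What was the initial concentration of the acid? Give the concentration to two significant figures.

[H+] = 10^(-1.70) = 2.00 × 10^-2 M = x
Ka = x²/(C₀ − x) ⇒ C₀ = x + x²/Ka
C₀ = 2.00 × 10^-2 + (2.00 × 10^-2)²/(1.3 × 10^-3) = 3.28 × 10^-1 M

C₀ = 3.3 × 10^-1 M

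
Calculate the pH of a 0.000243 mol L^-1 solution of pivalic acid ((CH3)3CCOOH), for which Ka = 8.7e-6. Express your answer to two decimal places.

(CH3)3CCOOH ⇌ (CH3)3CCOO- + H+
From the ICE table, Ka = [H+]²/(0.000243 − [H+]) = 8.7 × 10^-6.
Here C₀/Ka ≈ 27.9, so the small-[H+] approximation fails. Use the quadratic:
[H+] = (−Ka + √(Ka² + 4·Ka·C₀))/2 = 4.18 × 10^-5 M
pH = −log[H+] = −log(4.18 × 10^-5) = 4.38

pH = 4.38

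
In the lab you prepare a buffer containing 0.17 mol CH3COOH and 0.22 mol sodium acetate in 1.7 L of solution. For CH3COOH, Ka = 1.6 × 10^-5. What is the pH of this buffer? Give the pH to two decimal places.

pH = 4.91

pKa = −log(1.6 × 10^-5) = 4.796
pH = pKa + log([A⁻]/[HA]) = 4.796 + log(0.22/0.17)
pH = 4.796 + (+0.112) = 4.91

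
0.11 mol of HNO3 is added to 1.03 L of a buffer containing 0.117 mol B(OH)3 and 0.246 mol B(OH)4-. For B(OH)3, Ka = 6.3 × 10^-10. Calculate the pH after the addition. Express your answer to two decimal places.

After neutralization: n(B(OH)3) = 0.227 mol, n(B(OH)4-) = 0.136 mol.
pKa = −log(6.3 × 10^-10) = 9.201
pH = pKa + log(n_B(OH)4-/n_B(OH)3) = 9.201 + log(0.136/0.227) = 9.201 + (-0.222)

pH = 8.98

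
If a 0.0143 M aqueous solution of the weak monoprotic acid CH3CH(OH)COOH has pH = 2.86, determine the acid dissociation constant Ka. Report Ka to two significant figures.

[H+] = 10^(-2.86) = 1.38 × 10^-3 M
At equilibrium [HA] = 0.0143 − 1.38 × 10^-3 = 1.29 × 10^-2 M
Ka = [H+][A-]/[HA] = (1.38 × 10^-3)² / 1.29 × 10^-2 = 1.5 × 10^-4

Ka = 1.5 × 10^-4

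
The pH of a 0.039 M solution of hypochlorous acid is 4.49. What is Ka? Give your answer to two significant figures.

Ka = 2.7 × 10^-8

[H+] = 10^(-4.49) = 3.24 × 10^-5 M
At equilibrium [HA] = 0.039 − 3.24 × 10^-5 = 3.90 × 10^-2 M
Ka = [H+][A-]/[HA] = (3.24 × 10^-5)² / 3.90 × 10^-2 = 2.7 × 10^-8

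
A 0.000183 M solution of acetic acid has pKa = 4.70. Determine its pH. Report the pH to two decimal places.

CH3COOH ⇌ CH3COO- + H+
Ka = 10^(−4.70) = 2.00 × 10^-5
From the ICE table, Ka = [H+]²/(0.000183 − [H+]) = 2.00 × 10^-5.
Here C₀/Ka ≈ 9.15, so the small-[H+] approximation fails. Use the quadratic:
[H+] = [−2e-05 + √(2e-05² + 1.46e-08)]/2 = 5.13 × 10^-5 M
pH = −log(5.13 × 10^-5) = 4.29

pH = 4.29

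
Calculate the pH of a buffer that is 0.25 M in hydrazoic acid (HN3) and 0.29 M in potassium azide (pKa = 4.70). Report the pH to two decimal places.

pH = 4.76

pH = pKa + log([A⁻]/[HA]) = 4.70 + log(0.29/0.25)
pH = 4.70 + (+0.064) = 4.76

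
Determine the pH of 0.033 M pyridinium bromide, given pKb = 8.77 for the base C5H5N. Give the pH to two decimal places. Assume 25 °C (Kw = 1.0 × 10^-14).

C5H5NH+ is the conjugate acid of the weak base C5H5N.
Kb = 10^(−8.77) = 1.70 × 10^-9
Ka = Kw/Kb = 1.0×10^-14 / 1.70 × 10^-9 = 5.88 × 10^-6
From the ICE table, Ka = [H+]²/(0.033 − [H+]) = 5.88 × 10^-6.
Since Ka ≪ C₀, [H+] ≈ √(Ka·C₀) = 4.40 × 10^-4 M.
Check: 1.3% ionized — well under 5%, approximation valid.
pH = −log[H+] = −log(4.40 × 10^-4) = 3.36

pH = 3.36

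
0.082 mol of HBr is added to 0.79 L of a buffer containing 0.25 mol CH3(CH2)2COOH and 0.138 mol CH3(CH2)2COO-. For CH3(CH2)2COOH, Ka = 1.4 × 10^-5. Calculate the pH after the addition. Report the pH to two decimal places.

Added H+ converts CH3(CH2)2COO- to CH3(CH2)2COOH: CH3(CH2)2COOH → 0.332 mol, CH3(CH2)2COO- → 0.056 mol.
pKa = −log(1.4 × 10^-5) = 4.854
pH = pKa + log(n_CH3(CH2)2COO-/n_CH3(CH2)2COOH) = 4.854 + log(0.056/0.332) = 4.854 + (-0.773)

pH = 4.08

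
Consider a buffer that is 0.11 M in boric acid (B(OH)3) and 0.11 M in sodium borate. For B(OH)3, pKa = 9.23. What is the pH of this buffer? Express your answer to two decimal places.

pH = 9.23

Using pH = pKa + log([base]/[acid]) with [base]/[acid] = 0.11/0.11:
pH = 9.23 + (+0.000) = 9.23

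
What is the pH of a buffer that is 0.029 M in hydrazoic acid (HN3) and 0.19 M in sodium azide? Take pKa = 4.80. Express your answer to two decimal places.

pH = 5.62

Using pH = pKa + log([base]/[acid]) with [base]/[acid] = 0.19/0.029:
pH = 4.80 + (+0.816) = 5.62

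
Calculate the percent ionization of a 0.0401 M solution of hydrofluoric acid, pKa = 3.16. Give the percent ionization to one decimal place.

12.3%

HF ⇌ F- + H+; let x = [H+] at equilibrium.
Ka = 10^(−3.16) = 6.92 × 10^-4
Ka = x²/(C₀ − x); solving the quadratic gives x = 4.93 × 10^-3 M.
Fraction ionized = 4.93 × 10^-3 / 0.0401 = 0.1229 → 12.3%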